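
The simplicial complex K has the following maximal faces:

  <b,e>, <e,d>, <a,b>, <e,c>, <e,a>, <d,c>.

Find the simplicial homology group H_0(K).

K has 5 vertices, 6 edges.
rank ∂_0 = 0, rank ∂_1 = 4 ⇒ b_0 = 5 − 0 − 4 = 1; all invariant factors of ∂_1 are 1 so no torsion. So H_0 ≅ Z.

H_0 = Z.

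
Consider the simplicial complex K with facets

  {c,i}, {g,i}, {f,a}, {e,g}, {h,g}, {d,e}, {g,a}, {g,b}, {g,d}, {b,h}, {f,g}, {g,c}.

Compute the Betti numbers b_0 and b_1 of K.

b_0 = 1, b_1 = 4.

Fix the vertex order a < b < c < d < e < f < g < h < i and write every simplex with vertices in increasing order. Then dim K = 1 and the simplices of K are:

  0-simplices (9): a, b, c, d, e, f, g, h, i
  1-simplices (12): af, ag, bg, bh, cg, ci, de, dg, eg, fg, gh, gi

Hence C_0 ≅ Z^9, C_1 ≅ Z^12.

∂_1: C_1 → C_0 maps an edge to its endpoints' difference, ∂[p,q] = q − p.
As a 9×12 matrix over Z this has rank 8, with invariant factors (1,1,1,1,1,1,1,1).

Reading off H_k = ker ∂_k / im ∂_{k+1}:

  H_0: rank C_0 − rank ∂_1 = 9 − 8 = 1, and the invariant factors of ∂_1 are all 1, so H_0 ≅ Z.
  H_1: rank ker ∂_1 − rank ∂_2 = (12 − 8) − 0 = 4, and there is no ∂_2, so H_1 ≅ Z^4.

Hence the Betti numbers are b_0 = 1, b_1 = 4.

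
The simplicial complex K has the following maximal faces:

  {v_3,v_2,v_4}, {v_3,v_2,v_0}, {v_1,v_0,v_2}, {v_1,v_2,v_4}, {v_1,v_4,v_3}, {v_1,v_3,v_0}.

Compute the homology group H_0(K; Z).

H_0 = Z.

We work with the vertex ordering v_0 < v_1 < v_2 < v_3 < v_4. The simplices of K, each written with vertices in increasing order, are:

  0-simplices (5): [v_0], [v_1], [v_2], [v_3], [v_4]
  1-simplices (9): [v_0,v_1], [v_0,v_2], [v_0,v_3], [v_1,v_2], [v_1,v_3], [v_1,v_4], [v_2,v_3], [v_2,v_4], [v_3,v_4]
  2-simplices (6): [v_0,v_1,v_2], [v_0,v_1,v_3], [v_0,v_2,v_3], [v_1,v_2,v_4], [v_1,v_3,v_4], [v_2,v_3,v_4]

so the chain groups are C_0 ≅ Z^5, C_1 ≅ Z^9, C_2 ≅ Z^6.

∂_1: C_1 → C_0 maps an edge to its endpoints' difference, ∂[p,q] = q − p. For instance
  ∂[v_0,v_1] = [v_1] − [v_0].
This gives a 5×9 integer matrix of rank 4; reducing to Smith normal form yields diagonal entries (1,1,1,1).

∂_2: C_2 → C_1 acts by ∂[p,q,r] = [q,r] − [p,r] + [p,q]. For instance
  ∂[v_0,v_1,v_2] = [v_1,v_2] − [v_0,v_2] + [v_0,v_1],
  ∂[v_0,v_2,v_3] = [v_2,v_3] − [v_0,v_3] + [v_0,v_2].
The resulting 9×6 matrix has rank 5, and its Smith normal form has invariant factors (1,1,1,1,1).

Reading off H_k = ker ∂_k / im ∂_{k+1}:

  H_0: rank C_0 − rank ∂_1 = 5 − 4 = 1, and the invariant factors of ∂_1 are all 1, so H_0 = Z.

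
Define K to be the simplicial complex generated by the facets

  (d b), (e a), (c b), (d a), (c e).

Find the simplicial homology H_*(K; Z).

H_0 = Z,  H_1 = Z.

K has 5 vertices, 5 edges.
rank ∂_0 = 0, rank ∂_1 = 4 ⇒ b_0 = 5 − 0 − 4 = 1; all invariant factors of ∂_1 are 1 so no torsion. So H_0 ≅ Z.
rank ∂_1 = 4, rank ∂_2 = 0 ⇒ b_1 = 5 − 4 − 0 = 1. So H_1 ≅ Z.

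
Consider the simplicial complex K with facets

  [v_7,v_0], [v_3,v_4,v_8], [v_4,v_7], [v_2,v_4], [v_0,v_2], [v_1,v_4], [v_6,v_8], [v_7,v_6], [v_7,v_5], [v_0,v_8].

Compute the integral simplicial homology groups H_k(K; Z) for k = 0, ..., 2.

Take the total order v_0 < v_1 < v_2 < v_3 < v_4 < v_5 < v_6 < v_7 < v_8 on the vertex set. Then K (dimension 2) consists of the simplices:

  0-simplices (9): [v_0], [v_1], [v_2], [v_3], [v_4], [v_5], [v_6], [v_7], [v_8]
  1-simplices (12): [v_0,v_2], [v_0,v_7], [v_0,v_8], [v_1,v_4], [v_2,v_4], [v_3,v_4], [v_3,v_8], [v_4,v_7], [v_4,v_8], [v_5,v_7], [v_6,v_7], [v_6,v_8]
  2-simplices (1): [v_3,v_4,v_8]

giving chain groups C_0 ≅ Z^9, C_1 ≅ Z^12, C_2 ≅ Z^1.

The boundary map ∂_1: C_1 → C_0 is given by ∂[p,q] = [q] − [p]. For instance
  ∂[v_5,v_7] = [v_7] − [v_5].
The 9×12 boundary matrix has rank 8 and Smith normal form diag(1,1,1,1,1,1,1,1).

The boundary map ∂_2: C_2 → C_1 maps a triangle to the signed sum of its edges. For instance
  ∂[v_3,v_4,v_8] = [v_4,v_8] − [v_3,v_8] + [v_3,v_4].
As a 12×1 matrix over Z this has rank 1, with invariant factors (1).

Reading off H_k = ker ∂_k / im ∂_{k+1}:

  H_0: rank C_0 − rank ∂_1 = 9 − 8 = 1, and the invariant factors of ∂_1 are all 1, so H_0 = Z.
  H_1: rank ker ∂_1 − rank ∂_2 = (12 − 8) − 1 = 3, and the invariant factors of ∂_2 are all 1, so H_1 = Z^3.
  H_2: rank ker ∂_2 − rank ∂_3 = (1 − 1) − 0 = 0, and there is no ∂_3, so H_2 = 0.

As a check, the Euler characteristic is 9 − 12 + 1 = -2, which agrees with 1 − 3 + 0 = -2.

H_0 = Z,  H_1 = Z^3,  H_2 = 0.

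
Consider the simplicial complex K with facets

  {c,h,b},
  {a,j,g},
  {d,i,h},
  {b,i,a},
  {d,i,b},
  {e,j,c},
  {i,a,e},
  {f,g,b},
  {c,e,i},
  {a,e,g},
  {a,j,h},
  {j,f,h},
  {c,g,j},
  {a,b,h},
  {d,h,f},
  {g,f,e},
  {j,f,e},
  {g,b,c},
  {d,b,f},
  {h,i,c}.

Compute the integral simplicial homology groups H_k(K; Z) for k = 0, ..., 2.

H_0 = Z,  H_1 = Z ⊕ Z_2,  H_2 = 0.

Fix the vertex order a < b < c < d < e < f < g < h < i < j and write every simplex with vertices in increasing order. Then dim K = 2 and the simplices of K are:

  0-simplices (10): a, b, c, d, e, f, g, h, i, j
  1-simplices (30): ab, ae, ag, ah, ai, aj, bc, bd, bf, bg, bh, bi, ce, cg, ch, ci, cj, df, dh, di, ef, eg, ei, ej, fg, fh, fj, gj, hi, hj
  2-simplices (20): abh, abi, aeg, aei, agj, ahj, bcg, bch, bdf, bdi, bfg, cei, cej, cgj, chi, dfh, dhi, efg, efj, fhj

Hence C_0 ≅ Z^10, C_1 ≅ Z^30, C_2 ≅ Z^20.

Boundary ∂_1: C_1 → C_0 sends each edge [p,q] (with p < q) to q − p. For instance
  ∂eg = g − e.
This gives a 10×30 integer matrix of rank 9; reducing to Smith normal form yields diagonal entries (1,1,1,1,1,1,1,1,1).

The boundary map ∂_2: C_2 → C_1 maps a triangle to the signed sum of its edges. For instance
  ∂efj = fj − ej + ef,
  ∂efg = fg − eg + ef.
The 30×20 boundary matrix has rank 20 and Smith normal form diag(1,1,1,1,1,1,1,1,1,1,1,1,1,1,1,1,1,1,1,2).

Reading off H_k = ker ∂_k / im ∂_{k+1}:

  H_0: rank C_0 − rank ∂_1 = 10 − 9 = 1, and the invariant factors of ∂_1 are all 1, so H_0 ≅ Z.
  H_1: rank ker ∂_1 − rank ∂_2 = (30 − 9) − 20 = 1, and ∂_2 has invariant factor 2 > 1, so H_1 ≅ Z ⊕ Z_2.
  H_2: rank ker ∂_2 − rank ∂_3 = (20 − 20) − 0 = 0, and there is no ∂_3, so H_2 ≅ 0.

As a check, the Euler characteristic is 10 − 30 + 20 = 0, which agrees with 1 − 1 + 0 = 0.
(K is a triangulation of the Klein bottle.)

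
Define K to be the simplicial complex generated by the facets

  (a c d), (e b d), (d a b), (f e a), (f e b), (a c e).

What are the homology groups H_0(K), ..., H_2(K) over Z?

Order the vertices as a < b < c < d < e < f. Listing each simplex with vertices in this order, K has dimension 2 with simplices:

  0-simplices (6): a, b, c, d, e, f
  1-simplices (12): ab, ac, ad, ae, af, bd, be, bf, cd, ce, de, ef
  2-simplices (6): abd, acd, ace, aef, bde, bef

so the chain groups are C_0 ≅ Z^6, C_1 ≅ Z^12, C_2 ≅ Z^6.

The boundary map ∂_1: C_1 → C_0 maps an edge to its endpoints' difference, ∂[p,q] = q − p. For instance
  ∂ad = d − a.
The resulting 6×12 matrix has rank 5, and its Smith normal form has invariant factors (1,1,1,1,1).

Boundary ∂_2: C_2 → C_1 acts by ∂[p,q,r] = [q,r] − [p,r] + [p,q]. For instance
  ∂bde = de − be + bd,
  ∂aef = ef − af + ae.
The 12×6 boundary matrix has rank 6 and Smith normal form diag(1,1,1,1,1,1).

Reading off H_k = ker ∂_k / im ∂_{k+1}:

  H_0: rank C_0 − rank ∂_1 = 6 − 5 = 1, and the invariant factors of ∂_1 are all 1, so H_0 ≅ Z.
  H_1: rank ker ∂_1 − rank ∂_2 = (12 − 5) − 6 = 1, and the invariant factors of ∂_2 are all 1, so H_1 ≅ Z.
  H_2: rank ker ∂_2 − rank ∂_3 = (6 − 6) − 0 = 0, and there is no ∂_3, so H_2 ≅ 0.

As a check, the Euler characteristic is 6 − 12 + 6 = 0, which agrees with 1 − 1 + 0 = 0.

H_0 = Z,  H_1 = Z,  H_2 = 0.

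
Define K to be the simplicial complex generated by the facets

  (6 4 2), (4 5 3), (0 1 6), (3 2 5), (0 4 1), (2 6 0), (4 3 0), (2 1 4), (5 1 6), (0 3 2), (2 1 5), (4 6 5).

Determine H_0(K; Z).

We work with the vertex ordering 0 < 1 < 2 < 3 < 4 < 5 < 6. The simplices of K, each written with vertices in increasing order, are:

  0-simplices (7): [0], [1], [2], [3], [4], [5], [6]
  1-simplices (18): [0,1], [0,2], [0,3], [0,4], [0,6], [1,2], [1,4], [1,5], [1,6], [2,3], [2,4], [2,5], [2,6], [3,4], [3,5], [4,5], [4,6], [5,6]
  2-simplices (12): [0,1,4], [0,1,6], [0,2,3], [0,2,6], [0,3,4], [1,2,4], [1,2,5], [1,5,6], [2,3,5], [2,4,6], [3,4,5], [4,5,6]

giving chain groups C_0 ≅ Z^7, C_1 ≅ Z^18, C_2 ≅ Z^12.

Boundary ∂_1: C_1 → C_0 sends each edge [p,q] (with p < q) to q − p. For instance
  ∂[1,2] = [2] − [1].
The 7×18 boundary matrix has rank 6 and Smith normal form diag(1,1,1,1,1,1).

The boundary map ∂_2: C_2 → C_1 maps a triangle to the signed sum of its edges. For instance
  ∂[1,2,4] = [2,4] − [1,4] + [1,2],
  ∂[0,1,6] = [1,6] − [0,6] + [0,1].
As a 18×12 matrix over Z this has rank 12, with invariant factors (1,1,1,1,1,1,1,1,1,1,1,2).

Now H_k = ker ∂_k / im ∂_{k+1}, so:

  H_0: rank C_0 − rank ∂_1 = 7 − 6 = 1, and the invariant factors of ∂_1 are all 1, so H_0 ≅ Z.

H_0 ≅ Z.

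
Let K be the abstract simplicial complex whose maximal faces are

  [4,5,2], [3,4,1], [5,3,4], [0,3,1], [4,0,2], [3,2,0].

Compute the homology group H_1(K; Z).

H_1 ≅ Z.

Fix the vertex order 0 < 1 < 2 < 3 < 4 < 5 and write every simplex with vertices in increasing order. Then dim K = 2 and the simplices of K are:

  0-simplices (6): [0], [1], [2], [3], [4], [5]
  1-simplices (12): [0,1], [0,2], [0,3], [0,4], [1,3], [1,4], [2,3], [2,4], [2,5], [3,4], [3,5], [4,5]
  2-simplices (6): [0,1,3], [0,2,3], [0,2,4], [1,3,4], [2,4,5], [3,4,5]

giving chain groups C_0 ≅ Z^6, C_1 ≅ Z^12, C_2 ≅ Z^6.

The boundary map ∂_1: C_1 → C_0 sends each edge [p,q] (with p < q) to q − p. For instance
  ∂[3,4] = [4] − [3].
The 6×12 boundary matrix has rank 5 and Smith normal form diag(1,1,1,1,1).

Boundary ∂_2: C_2 → C_1 maps a triangle to the signed sum of its edges. For instance
  ∂[2,4,5] = [4,5] − [2,5] + [2,4],
  ∂[0,1,3] = [1,3] − [0,3] + [0,1].
As a 12×6 matrix over Z this has rank 6, with invariant factors (1,1,1,1,1,1).

Reading off H_k = ker ∂_k / im ∂_{k+1}:

  H_1: rank ker ∂_1 − rank ∂_2 = (12 − 5) − 6 = 1, and the invariant factors of ∂_2 are all 1, so H_1 = Z.

(K is a triangulation of the cylinder S^1 x I.)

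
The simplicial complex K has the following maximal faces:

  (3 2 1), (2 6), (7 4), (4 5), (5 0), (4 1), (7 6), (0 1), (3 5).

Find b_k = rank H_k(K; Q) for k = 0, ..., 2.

We work with the vertex ordering 0 < 1 < 2 < 3 < 4 < 5 < 6 < 7. The simplices of K, each written with vertices in increasing order, are:

  0-simplices (8): [0], [1], [2], [3], [4], [5], [6], [7]
  1-simplices (11): [0,1], [0,5], [1,2], [1,3], [1,4], [2,3], [2,6], [3,5], [4,5], [4,7], [6,7]
  2-simplices (1): [1,2,3]

Hence C_0 ≅ Z^8, C_1 ≅ Z^11, C_2 ≅ Z^1.

Boundary ∂_1: C_1 → C_0 is given by ∂[p,q] = [q] − [p].
As a 8×11 matrix over Z this has rank 7, with invariant factors (1,1,1,1,1,1,1).

Boundary ∂_2: C_2 → C_1 acts by ∂[p,q,r] = [q,r] − [p,r] + [p,q]. For instance
  ∂[1,2,3] = [2,3] − [1,3] + [1,2].
The 11×1 boundary matrix has rank 1 and Smith normal form diag(1).

Now H_k = ker ∂_k / im ∂_{k+1}, so:

  H_0: rank C_0 − rank ∂_1 = 8 − 7 = 1, and the invariant factors of ∂_1 are all 1, so H_0 = Z.
  H_1: rank ker ∂_1 − rank ∂_2 = (11 − 7) − 1 = 3, and the invariant factors of ∂_2 are all 1, so H_1 = Z^3.
  H_2: rank ker ∂_2 − rank ∂_3 = (1 − 1) − 0 = 0, and there is no ∂_3, so H_2 = 0.

As a check, the Euler characteristic is 8 − 11 + 1 = -2, which agrees with 1 − 3 + 0 = -2.

Hence the Betti numbers are b_0 = 1, b_1 = 3, b_2 = 0.

b_0 = 1, b_1 = 3, b_2 = 0.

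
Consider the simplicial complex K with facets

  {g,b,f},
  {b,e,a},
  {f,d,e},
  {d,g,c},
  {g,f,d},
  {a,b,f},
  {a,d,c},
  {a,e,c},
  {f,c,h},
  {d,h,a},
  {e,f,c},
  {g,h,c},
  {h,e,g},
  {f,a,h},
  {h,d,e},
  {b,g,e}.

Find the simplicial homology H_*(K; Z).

Fix the vertex order a < b < c < d < e < f < g < h and write every simplex with vertices in increasing order. Then dim K = 2 and the simplices of K are:

  0-simplices (8): a, b, c, d, e, f, g, h
  1-simplices (24): ab, ac, ad, ae, af, ah, be, bf, bg, cd, ce, cf, cg, ch, de, df, dg, dh, ef, eg, eh, fg, fh, gh
  2-simplices (16): abe, abf, acd, ace, adh, afh, beg, bfg, cdg, cef, cfh, cgh, def, deh, dfg, egh

Hence C_0 ≅ Z^8, C_1 ≅ Z^24, C_2 ≅ Z^16.

The boundary map ∂_1: C_1 → C_0 is given by ∂[p,q] = [q] − [p].
The resulting 8×24 matrix has rank 7, and its Smith normal form has invariant factors (1,1,1,1,1,1,1).

∂_2: C_2 → C_1 maps a triangle to the signed sum of its edges. For instance
  ∂bfg = fg − bg + bf,
  ∂abf = bf − af + ab.
This gives a 24×16 integer matrix of rank 15; reducing to Smith normal form yields diagonal entries (1,1,1,1,1,1,1,1,1,1,1,1,1,1,1).

Now H_k = ker ∂_k / im ∂_{k+1}, so:

  H_0: rank C_0 − rank ∂_1 = 8 − 7 = 1, and the invariant factors of ∂_1 are all 1, so H_0 = Z.
  H_1: rank ker ∂_1 − rank ∂_2 = (24 − 7) − 15 = 2, and the invariant factors of ∂_2 are all 1, so H_1 = Z^2.
  H_2: rank ker ∂_2 − rank ∂_3 = (16 − 15) − 0 = 1, and there is no ∂_3, so H_2 = Z.

H_0 = Z,  H_1 = Z^2,  H_2 = Z.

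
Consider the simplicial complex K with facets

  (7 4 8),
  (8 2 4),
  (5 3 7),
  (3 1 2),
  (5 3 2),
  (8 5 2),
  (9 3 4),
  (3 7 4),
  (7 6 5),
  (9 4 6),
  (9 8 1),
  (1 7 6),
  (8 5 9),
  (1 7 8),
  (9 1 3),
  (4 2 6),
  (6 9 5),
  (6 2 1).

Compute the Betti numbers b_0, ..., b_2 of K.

Fix the vertex order 1 < 2 < 3 < 4 < 5 < 6 < 7 < 8 < 9 and write every simplex with vertices in increasing order. Then dim K = 2 and the simplices of K are:

  0-simplices (9): [1], [2], [3], [4], [5], [6], [7], [8], [9]
  1-simplices (27): (27 of them)
  2-simplices (18): [1,2,3], [1,2,6], [1,3,9], [1,6,7], [1,7,8], [1,8,9], [2,3,5], [2,4,6], [2,4,8], [2,5,8], [3,4,7], [3,4,9], [3,5,7], [4,6,9], [4,7,8], [5,6,7], [5,6,9], [5,8,9]

so the chain groups are C_0 ≅ Z^9, C_1 ≅ Z^27, C_2 ≅ Z^18.

The boundary map ∂_1: C_1 → C_0 is given by ∂[p,q] = [q] − [p]. For instance
  ∂[1,9] = [9] − [1].
This gives a 9×27 integer matrix of rank 8; reducing to Smith normal form yields diagonal entries (1,1,1,1,1,1,1,1).

The boundary map ∂_2: C_2 → C_1 sends each 2-simplex [p,q,r] to [q,r] − [p,r] + [p,q]. For instance
  ∂[1,2,3] = [2,3] − [1,3] + [1,2],
  ∂[3,4,9] = [4,9] − [3,9] + [3,4].
The resulting 27×18 matrix has rank 17, and its Smith normal form has invariant factors (1,1,1,1,1,1,1,1,1,1,1,1,1,1,1,1,1).

Reading off H_k = ker ∂_k / im ∂_{k+1}:

  H_0: rank C_0 − rank ∂_1 = 9 − 8 = 1, and the invariant factors of ∂_1 are all 1, so H_0 ≅ Z.
  H_1: rank ker ∂_1 − rank ∂_2 = (27 − 8) − 17 = 2, and the invariant factors of ∂_2 are all 1, so H_1 ≅ Z^2.
  H_2: rank ker ∂_2 − rank ∂_3 = (18 − 17) − 0 = 1, and there is no ∂_3, so H_2 ≅ Z.

As a check, the Euler characteristic is 9 − 27 + 18 = 0, which agrees with 1 − 2 + 1 = 0.

Hence the Betti numbers are b_0 = 1, b_1 = 2, b_2 = 1.

b_0 = 1, b_1 = 2, b_2 = 1.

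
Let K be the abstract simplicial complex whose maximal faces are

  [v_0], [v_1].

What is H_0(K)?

Take the total order v_0 < v_1 on the vertex set. Then K (dimension 0) consists of the simplices:

  0-simplices (2): [v_0], [v_1]

Hence C_0 ≅ Z^2.

Reading off H_k = ker ∂_k / im ∂_{k+1}:

  H_0: rank C_0 − rank ∂_1 = 2 − 0 = 2, and there is no ∂_1, so H_0 ≅ Z^2.

H_0 = Z^2.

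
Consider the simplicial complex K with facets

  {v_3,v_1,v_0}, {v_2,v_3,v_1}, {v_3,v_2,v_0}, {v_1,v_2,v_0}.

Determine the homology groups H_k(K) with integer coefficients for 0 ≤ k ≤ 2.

H_0 ≅ Z,  H_1 = 0,  H_2 ≅ Z.

We work with the vertex ordering v_0 < v_1 < v_2 < v_3. The simplices of K, each written with vertices in increasing order, are:

  0-simplices (4): [v_0], [v_1], [v_2], [v_3]
  1-simplices (6): [v_0,v_1], [v_0,v_2], [v_0,v_3], [v_1,v_2], [v_1,v_3], [v_2,v_3]
  2-simplices (4): [v_0,v_1,v_2], [v_0,v_1,v_3], [v_0,v_2,v_3], [v_1,v_2,v_3]

giving chain groups C_0 ≅ Z^4, C_1 ≅ Z^6, C_2 ≅ Z^4.

Boundary ∂_1: C_1 → C_0 is given by ∂[p,q] = [q] − [p]. For instance
  ∂[v_1,v_2] = [v_2] − [v_1].
The resulting 4×6 matrix has rank 3, and its Smith normal form has invariant factors (1,1,1).

∂_2: C_2 → C_1 maps a triangle to the signed sum of its edges. For instance
  ∂[v_0,v_1,v_2] = [v_1,v_2] − [v_0,v_2] + [v_0,v_1],
  ∂[v_1,v_2,v_3] = [v_2,v_3] − [v_1,v_3] + [v_1,v_2].
This gives a 6×4 integer matrix of rank 3; reducing to Smith normal form yields diagonal entries (1,1,1).

Computing H_k = (kernel of ∂_k) / (image of ∂_{k+1}):

  H_0: rank C_0 − rank ∂_1 = 4 − 3 = 1, and the invariant factors of ∂_1 are all 1, so H_0 ≅ Z.
  H_1: rank ker ∂_1 − rank ∂_2 = (6 − 3) − 3 = 0, and the invariant factors of ∂_2 are all 1, so H_1 ≅ 0.
  H_2: rank ker ∂_2 − rank ∂_3 = (4 − 3) − 0 = 1, and there is no ∂_3, so H_2 ≅ Z.

As a check, the Euler characteristic is 4 − 6 + 4 = 2, which agrees with 1 − 0 + 1 = 2.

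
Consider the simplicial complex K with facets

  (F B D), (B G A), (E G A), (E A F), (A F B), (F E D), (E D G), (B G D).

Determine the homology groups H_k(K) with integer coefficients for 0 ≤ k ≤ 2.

K has 6 vertices, 12 edges, 8 triangles.
rank ∂_0 = 0, rank ∂_1 = 5 ⇒ b_0 = 6 − 0 − 5 = 1; all invariant factors of ∂_1 are 1 so no torsion. So H_0 ≅ Z.
rank ∂_1 = 5, rank ∂_2 = 7 ⇒ b_1 = 12 − 5 − 7 = 0; all invariant factors of ∂_2 are 1 so no torsion. So H_1 ≅ 0.
rank ∂_2 = 7, rank ∂_3 = 0 ⇒ b_2 = 8 − 7 − 0 = 1. So H_2 ≅ Z.

H_0 ≅ Z,  H_1 = 0,  H_2 ≅ Z.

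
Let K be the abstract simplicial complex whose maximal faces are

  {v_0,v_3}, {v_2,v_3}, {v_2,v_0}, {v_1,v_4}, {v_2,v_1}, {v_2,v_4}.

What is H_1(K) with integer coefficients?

H_1 = Z^2.

Fix the vertex order v_0 < v_1 < v_2 < v_3 < v_4 and write every simplex with vertices in increasing order. Then dim K = 1 and the simplices of K are:

  0-simplices (5): [v_0], [v_1], [v_2], [v_3], [v_4]
  1-simplices (6): [v_0,v_2], [v_0,v_3], [v_1,v_2], [v_1,v_4], [v_2,v_3], [v_2,v_4]

so the chain groups are C_0 ≅ Z^5, C_1 ≅ Z^6.

∂_1: C_1 → C_0 is given by ∂[p,q] = [q] − [p]. For instance
  ∂[v_2,v_4] = [v_4] − [v_2].
This gives a 5×6 integer matrix of rank 4; reducing to Smith normal form yields diagonal entries (1,1,1,1).

Reading off H_k = ker ∂_k / im ∂_{k+1}:

  H_1: rank ker ∂_1 − rank ∂_2 = (6 − 4) − 0 = 2, and there is no ∂_2, so H_1 = Z^2.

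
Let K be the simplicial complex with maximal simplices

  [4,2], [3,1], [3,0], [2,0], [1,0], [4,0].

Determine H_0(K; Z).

H_0 = Z.

We work with the vertex ordering 0 < 1 < 2 < 3 < 4. The simplices of K, each written with vertices in increasing order, are:

  0-simplices (5): [0], [1], [2], [3], [4]
  1-simplices (6): [0,1], [0,2], [0,3], [0,4], [1,3], [2,4]

so the chain groups are C_0 ≅ Z^5, C_1 ≅ Z^6.

The boundary map ∂_1: C_1 → C_0 sends each edge [p,q] (with p < q) to q − p.
This gives a 5×6 integer matrix of rank 4; reducing to Smith normal form yields diagonal entries (1,1,1,1).

Reading off H_k = ker ∂_k / im ∂_{k+1}:

  H_0: rank C_0 − rank ∂_1 = 5 − 4 = 1, and the invariant factors of ∂_1 are all 1, so H_0 = Z.

(K is a triangulation of a wedge of 2 circles.)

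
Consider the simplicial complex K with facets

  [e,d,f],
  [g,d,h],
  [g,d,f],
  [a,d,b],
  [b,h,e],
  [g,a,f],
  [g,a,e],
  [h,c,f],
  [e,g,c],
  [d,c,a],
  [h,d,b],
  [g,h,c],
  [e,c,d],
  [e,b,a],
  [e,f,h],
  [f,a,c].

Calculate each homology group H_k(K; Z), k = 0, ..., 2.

H_0 ≅ Z,  H_1 ≅ Z^2,  H_2 ≅ Z.

Order the vertices as a < b < c < d < e < f < g < h. Listing each simplex with vertices in this order, K has dimension 2 with simplices:

  0-simplices (8): a, b, c, d, e, f, g, h
  1-simplices (24): ab, ac, ad, ae, af, ag, bd, be, bh, cd, ce, cf, cg, ch, de, df, dg, dh, ef, eg, eh, fg, fh, gh
  2-simplices (16): abd, abe, acd, acf, aeg, afg, bdh, beh, cde, ceg, cfh, cgh, def, dfg, dgh, efh

so the chain groups are C_0 ≅ Z^8, C_1 ≅ Z^24, C_2 ≅ Z^16.

The boundary map ∂_1: C_1 → C_0 maps an edge to its endpoints' difference, ∂[p,q] = q − p. For instance
  ∂eh = h − e.
This gives a 8×24 integer matrix of rank 7; reducing to Smith normal form yields diagonal entries (1,1,1,1,1,1,1).

Boundary ∂_2: C_2 → C_1 sends each 2-simplex [p,q,r] to [q,r] − [p,r] + [p,q]. For instance
  ∂cfh = fh − ch + cf,
  ∂dfg = fg − dg + df.
This gives a 24×16 integer matrix of rank 15; reducing to Smith normal form yields diagonal entries (1,1,1,1,1,1,1,1,1,1,1,1,1,1,1).

Reading off H_k = ker ∂_k / im ∂_{k+1}:

  H_0: rank C_0 − rank ∂_1 = 8 − 7 = 1, and the invariant factors of ∂_1 are all 1, so H_0 = Z.
  H_1: rank ker ∂_1 − rank ∂_2 = (24 − 7) − 15 = 2, and the invariant factors of ∂_2 are all 1, so H_1 = Z^2.
  H_2: rank ker ∂_2 − rank ∂_3 = (16 − 15) − 0 = 1, and there is no ∂_3, so H_2 = Z.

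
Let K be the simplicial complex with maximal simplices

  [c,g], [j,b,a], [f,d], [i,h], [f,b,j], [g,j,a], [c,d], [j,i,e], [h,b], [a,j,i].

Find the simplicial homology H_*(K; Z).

K has 10 vertices, 16 edges, 5 triangles.
rank ∂_0 = 0, rank ∂_1 = 9 ⇒ b_0 = 10 − 0 − 9 = 1; all invariant factors of ∂_1 are 1 so no torsion. So H_0 = Z.
rank ∂_1 = 9, rank ∂_2 = 5 ⇒ b_1 = 16 − 9 − 5 = 2; all invariant factors of ∂_2 are 1 so no torsion. So H_1 = Z^2.
rank ∂_2 = 5, rank ∂_3 = 0 ⇒ b_2 = 5 − 5 − 0 = 0. So H_2 = 0.

H_0 ≅ Z,  H_1 ≅ Z^2,  H_2 = 0.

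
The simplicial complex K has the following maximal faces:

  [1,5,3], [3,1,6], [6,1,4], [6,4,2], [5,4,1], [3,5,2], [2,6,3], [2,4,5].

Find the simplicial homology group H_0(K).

H_0 = Z.

K has 6 vertices, 12 edges, 8 triangles.
rank ∂_0 = 0, rank ∂_1 = 5 ⇒ b_0 = 6 − 0 − 5 = 1; all invariant factors of ∂_1 are 1 so no torsion. So H_0 = Z.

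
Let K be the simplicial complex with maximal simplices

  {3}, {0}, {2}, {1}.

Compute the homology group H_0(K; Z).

Fix the vertex order 0 < 1 < 2 < 3 and write every simplex with vertices in increasing order. Then dim K = 0 and the simplices of K are:

  0-simplices (4): [0], [1], [2], [3]

Hence C_0 ≅ Z^4.

Computing H_k = (kernel of ∂_k) / (image of ∂_{k+1}):

  H_0: rank C_0 − rank ∂_1 = 4 − 0 = 4, and there is no ∂_1, so H_0 = Z^4.

H_0 ≅ Z^4.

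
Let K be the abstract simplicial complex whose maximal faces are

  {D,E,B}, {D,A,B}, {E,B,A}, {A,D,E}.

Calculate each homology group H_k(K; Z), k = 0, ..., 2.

Fix the vertex order A < B < D < E and write every simplex with vertices in increasing order. Then dim K = 2 and the simplices of K are:

  0-simplices (4): A, B, D, E
  1-simplices (6): AB, AD, AE, BD, BE, DE
  2-simplices (4): ABD, ABE, ADE, BDE

so the chain groups are C_0 ≅ Z^4, C_1 ≅ Z^6, C_2 ≅ Z^4.

Boundary ∂_1: C_1 → C_0 is given by ∂[p,q] = [q] − [p].
The 4×6 boundary matrix has rank 3 and Smith normal form diag(1,1,1).

The boundary map ∂_2: C_2 → C_1 sends each 2-simplex [p,q,r] to [q,r] − [p,r] + [p,q]. For instance
  ∂BDE = DE − BE + BD,
  ∂ABD = BD − AD + AB.
The resulting 6×4 matrix has rank 3, and its Smith normal form has invariant factors (1,1,1).

Computing H_k = (kernel of ∂_k) / (image of ∂_{k+1}):

  H_0: rank C_0 − rank ∂_1 = 4 − 3 = 1, and the invariant factors of ∂_1 are all 1, so H_0 = Z.
  H_1: rank ker ∂_1 − rank ∂_2 = (6 − 3) − 3 = 0, and the invariant factors of ∂_2 are all 1, so H_1 = 0.
  H_2: rank ker ∂_2 − rank ∂_3 = (4 − 3) − 0 = 1, and there is no ∂_3, so H_2 = Z.

As a check, the Euler characteristic is 4 − 6 + 4 = 2, which agrees with 1 − 0 + 1 = 2.

H_0 = Z,  H_1 = 0,  H_2 = Z.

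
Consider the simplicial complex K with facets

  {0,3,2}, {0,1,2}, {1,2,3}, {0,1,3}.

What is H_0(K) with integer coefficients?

H_0 ≅ Z.

Fix the vertex order 0 < 1 < 2 < 3 and write every simplex with vertices in increasing order. Then dim K = 2 and the simplices of K are:

  0-simplices (4): [0], [1], [2], [3]
  1-simplices (6): [0,1], [0,2], [0,3], [1,2], [1,3], [2,3]
  2-simplices (4): [0,1,2], [0,1,3], [0,2,3], [1,2,3]

Hence C_0 ≅ Z^4, C_1 ≅ Z^6, C_2 ≅ Z^4.

The boundary map ∂_1: C_1 → C_0 is given by ∂[p,q] = [q] − [p].
The 4×6 boundary matrix has rank 3 and Smith normal form diag(1,1,1).

∂_2: C_2 → C_1 sends each 2-simplex [p,q,r] to [q,r] − [p,r] + [p,q]. For instance
  ∂[0,1,2] = [1,2] − [0,2] + [0,1],
  ∂[0,2,3] = [2,3] − [0,3] + [0,2].
This gives a 6×4 integer matrix of rank 3; reducing to Smith normal form yields diagonal entries (1,1,1).

From H_k ≅ ker(∂_k) / im(∂_{k+1}) we obtain:

  H_0: rank C_0 − rank ∂_1 = 4 − 3 = 1, and the invariant factors of ∂_1 are all 1, so H_0 ≅ Z.

(K is a triangulation of the 2-sphere S^2.)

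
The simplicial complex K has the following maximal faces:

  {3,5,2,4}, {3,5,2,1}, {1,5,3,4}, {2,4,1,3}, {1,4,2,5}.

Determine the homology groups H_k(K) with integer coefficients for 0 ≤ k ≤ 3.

Take the total order 1 < 2 < 3 < 4 < 5 on the vertex set. Then K (dimension 3) consists of the simplices:

  0-simplices (5): [1], [2], [3], [4], [5]
  1-simplices (10): [1,2], [1,3], [1,4], [1,5], [2,3], [2,4], [2,5], [3,4], [3,5], [4,5]
  2-simplices (10): [1,2,3], [1,2,4], [1,2,5], [1,3,4], [1,3,5], [1,4,5], [2,3,4], [2,3,5], [2,4,5], [3,4,5]
  3-simplices (5): [1,2,3,4], [1,2,3,5], [1,2,4,5], [1,3,4,5], [2,3,4,5]

giving chain groups C_0 ≅ Z^5, C_1 ≅ Z^10, C_2 ≅ Z^10, C_3 ≅ Z^5.

The boundary map ∂_1: C_1 → C_0 maps an edge to its endpoints' difference, ∂[p,q] = q − p. For instance
  ∂[1,4] = [4] − [1].
This gives a 5×10 integer matrix of rank 4; reducing to Smith normal form yields diagonal entries (1,1,1,1).

The boundary map ∂_2: C_2 → C_1 acts by ∂[p,q,r] = [q,r] − [p,r] + [p,q]. For instance
  ∂[1,2,4] = [2,4] − [1,4] + [1,2],
  ∂[2,4,5] = [4,5] − [2,5] + [2,4].
The resulting 10×10 matrix has rank 6, and its Smith normal form has invariant factors (1,1,1,1,1,1).

∂_3: C_3 → C_2 sends each 3-simplex σ to the alternating sum Σ_i (−1)^i (σ with its i-th vertex removed). For instance
  ∂[1,2,3,4] = [2,3,4] − [1,3,4] + [1,2,4] − [1,2,3],
  ∂[2,3,4,5] = [3,4,5] − [2,4,5] + [2,3,5] − [2,3,4].
The resulting 10×5 matrix has rank 4, and its Smith normal form has invariant factors (1,1,1,1).

From H_k ≅ ker(∂_k) / im(∂_{k+1}) we obtain:

  H_0: rank C_0 − rank ∂_1 = 5 − 4 = 1, and the invariant factors of ∂_1 are all 1, so H_0 ≅ Z.
  H_1: rank ker ∂_1 − rank ∂_2 = (10 − 4) − 6 = 0, and the invariant factors of ∂_2 are all 1, so H_1 ≅ 0.
  H_2: rank ker ∂_2 − rank ∂_3 = (10 − 6) − 4 = 0, and the invariant factors of ∂_3 are all 1, so H_2 ≅ 0.
  H_3: rank ker ∂_3 − rank ∂_4 = (5 − 4) − 0 = 1, and there is no ∂_4, so H_3 ≅ Z.

H_0 = Z,  H_1 = 0,  H_2 = 0,  H_3 = Z.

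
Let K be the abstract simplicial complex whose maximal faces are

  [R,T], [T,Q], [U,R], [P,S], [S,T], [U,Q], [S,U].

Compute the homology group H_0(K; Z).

H_0 ≅ Z.

Take the total order P < Q < R < S < T < U on the vertex set. Then K (dimension 1) consists of the simplices:

  0-simplices (6): P, Q, R, S, T, U
  1-simplices (7): PS, QT, QU, RT, RU, ST, SU

giving chain groups C_0 ≅ Z^6, C_1 ≅ Z^7.

∂_1: C_1 → C_0 is given by ∂[p,q] = [q] − [p]. For instance
  ∂ST = T − S.
This gives a 6×7 integer matrix of rank 5; reducing to Smith normal form yields diagonal entries (1,1,1,1,1).

Computing H_k = (kernel of ∂_k) / (image of ∂_{k+1}):

  H_0: rank C_0 − rank ∂_1 = 6 − 5 = 1, and the invariant factors of ∂_1 are all 1, so H_0 = Z.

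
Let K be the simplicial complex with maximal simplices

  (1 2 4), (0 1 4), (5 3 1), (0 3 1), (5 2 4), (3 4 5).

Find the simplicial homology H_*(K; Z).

H_0 = Z,  H_1 = Z,  H_2 = 0.

Order the vertices as 0 < 1 < 2 < 3 < 4 < 5. Listing each simplex with vertices in this order, K has dimension 2 with simplices:

  0-simplices (6): [0], [1], [2], [3], [4], [5]
  1-simplices (12): [0,1], [0,3], [0,4], [1,2], [1,3], [1,4], [1,5], [2,4], [2,5], [3,4], [3,5], [4,5]
  2-simplices (6): [0,1,3], [0,1,4], [1,2,4], [1,3,5], [2,4,5], [3,4,5]

so the chain groups are C_0 ≅ Z^6, C_1 ≅ Z^12, C_2 ≅ Z^6.

The boundary map ∂_1: C_1 → C_0 is given by ∂[p,q] = [q] − [p].
As a 6×12 matrix over Z this has rank 5, with invariant factors (1,1,1,1,1).

Boundary ∂_2: C_2 → C_1 maps a triangle to the signed sum of its edges. For instance
  ∂[0,1,4] = [1,4] − [0,4] + [0,1],
  ∂[2,4,5] = [4,5] − [2,5] + [2,4].
The resulting 12×6 matrix has rank 6, and its Smith normal form has invariant factors (1,1,1,1,1,1).

Computing H_k = (kernel of ∂_k) / (image of ∂_{k+1}):

  H_0: rank C_0 − rank ∂_1 = 6 − 5 = 1, and the invariant factors of ∂_1 are all 1, so H_0 ≅ Z.
  H_1: rank ker ∂_1 − rank ∂_2 = (12 − 5) − 6 = 1, and the invariant factors of ∂_2 are all 1, so H_1 ≅ Z.
  H_2: rank ker ∂_2 − rank ∂_3 = (6 − 6) − 0 = 0, and there is no ∂_3, so H_2 ≅ 0.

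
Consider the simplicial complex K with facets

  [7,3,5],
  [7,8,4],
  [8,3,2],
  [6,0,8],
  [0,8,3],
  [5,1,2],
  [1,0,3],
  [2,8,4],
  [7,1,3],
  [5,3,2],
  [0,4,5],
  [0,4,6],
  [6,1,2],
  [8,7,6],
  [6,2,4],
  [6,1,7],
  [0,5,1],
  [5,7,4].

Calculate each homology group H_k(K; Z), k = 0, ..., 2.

Fix the vertex order 0 < 1 < 2 < 3 < 4 < 5 < 6 < 7 < 8 and write every simplex with vertices in increasing order. Then dim K = 2 and the simplices of K are:

  0-simplices (9): [0], [1], [2], [3], [4], [5], [6], [7], [8]
  1-simplices (27): (27 of them)
  2-simplices (18): [0,1,3], [0,1,5], [0,3,8], [0,4,5], [0,4,6], [0,6,8], [1,2,5], [1,2,6], [1,3,7], [1,6,7], [2,3,5], [2,3,8], [2,4,6], [2,4,8], [3,5,7], [4,5,7], [4,7,8], [6,7,8]

so the chain groups are C_0 ≅ Z^9, C_1 ≅ Z^27, C_2 ≅ Z^18.

The boundary map ∂_1: C_1 → C_0 maps an edge to its endpoints' difference, ∂[p,q] = q − p. For instance
  ∂[0,8] = [8] − [0].
The 9×27 boundary matrix has rank 8 and Smith normal form diag(1,1,1,1,1,1,1,1).

Boundary ∂_2: C_2 → C_1 acts by ∂[p,q,r] = [q,r] − [p,r] + [p,q]. For instance
  ∂[0,4,5] = [4,5] − [0,5] + [0,4],
  ∂[0,6,8] = [6,8] − [0,8] + [0,6].
The 27×18 boundary matrix has rank 18 and Smith normal form diag(1,1,1,1,1,1,1,1,1,1,1,1,1,1,1,1,1,2).

Now H_k = ker ∂_k / im ∂_{k+1}, so:

  H_0: rank C_0 − rank ∂_1 = 9 − 8 = 1, and the invariant factors of ∂_1 are all 1, so H_0 ≅ Z.
  H_1: rank ker ∂_1 − rank ∂_2 = (27 − 8) − 18 = 1, and ∂_2 has invariant factor 2 > 1, so H_1 ≅ Z × Z/2.
  H_2: rank ker ∂_2 − rank ∂_3 = (18 − 18) − 0 = 0, and there is no ∂_3, so H_2 ≅ 0.

H_0 = Z,  H_1 = Z × Z/2,  H_2 = 0.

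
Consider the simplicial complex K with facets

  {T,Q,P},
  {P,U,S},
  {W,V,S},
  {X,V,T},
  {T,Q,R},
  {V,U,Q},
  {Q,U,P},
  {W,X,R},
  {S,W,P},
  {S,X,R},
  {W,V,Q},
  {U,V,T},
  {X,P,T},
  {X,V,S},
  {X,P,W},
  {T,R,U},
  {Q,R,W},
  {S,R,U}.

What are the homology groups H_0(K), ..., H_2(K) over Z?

H_0 = Z,  H_1 = Z ⊕ Z/2,  H_2 = 0.

We work with the vertex ordering P < Q < R < S < T < U < V < W < X. The simplices of K, each written with vertices in increasing order, are:

  0-simplices (9): P, Q, R, S, T, U, V, W, X
  1-simplices (27): PQ, PS, PT, PU, PW, PX, QR, QT, QU, QV, QW, RS, RT, RU, RW, RX, SU, SV, SW, SX, TU, TV, TX, UV, VW, VX, WX
  2-simplices (18): PQT, PQU, PSU, PSW, PTX, PWX, QRT, QRW, QUV, QVW, RSU, RSX, RTU, RWX, SVW, SVX, TUV, TVX

so the chain groups are C_0 ≅ Z^9, C_1 ≅ Z^27, C_2 ≅ Z^18.

∂_1: C_1 → C_0 is given by ∂[p,q] = [q] − [p]. For instance
  ∂RT = T − R.
The resulting 9×27 matrix has rank 8, and its Smith normal form has invariant factors (1,1,1,1,1,1,1,1).

∂_2: C_2 → C_1 sends each 2-simplex [p,q,r] to [q,r] − [p,r] + [p,q]. For instance
  ∂PSW = SW − PW + PS,
  ∂RTU = TU − RU + RT.
This gives a 27×18 integer matrix of rank 18; reducing to Smith normal form yields diagonal entries (1,1,1,1,1,1,1,1,1,1,1,1,1,1,1,1,1,2).

Reading off H_k = ker ∂_k / im ∂_{k+1}:

  H_0: rank C_0 − rank ∂_1 = 9 − 8 = 1, and the invariant factors of ∂_1 are all 1, so H_0 ≅ Z.
  H_1: rank ker ∂_1 − rank ∂_2 = (27 − 8) − 18 = 1, and ∂_2 has invariant factor 2 > 1, so H_1 ≅ Z ⊕ Z/2.
  H_2: rank ker ∂_2 − rank ∂_3 = (18 − 18) − 0 = 0, and there is no ∂_3, so H_2 ≅ 0.

As a check, the Euler characteristic is 9 − 27 + 18 = 0, which agrees with 1 − 1 + 0 = 0.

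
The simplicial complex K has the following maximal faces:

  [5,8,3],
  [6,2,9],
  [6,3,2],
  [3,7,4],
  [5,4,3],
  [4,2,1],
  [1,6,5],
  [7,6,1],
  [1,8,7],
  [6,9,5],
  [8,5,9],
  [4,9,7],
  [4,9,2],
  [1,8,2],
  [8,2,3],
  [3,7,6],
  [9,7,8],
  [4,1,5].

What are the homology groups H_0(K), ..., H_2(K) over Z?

H_0 ≅ Z,  H_1 ≅ Z^2,  H_2 ≅ Z.

Order the vertices as 1 < 2 < 3 < 4 < 5 < 6 < 7 < 8 < 9. Listing each simplex with vertices in this order, K has dimension 2 with simplices:

  0-simplices (9): [1], [2], [3], [4], [5], [6], [7], [8], [9]
  1-simplices (27): (27 of them)
  2-simplices (18): [1,2,4], [1,2,8], [1,4,5], [1,5,6], [1,6,7], [1,7,8], [2,3,6], [2,3,8], [2,4,9], [2,6,9], [3,4,5], [3,4,7], [3,5,8], [3,6,7], [4,7,9], [5,6,9], [5,8,9], [7,8,9]

so the chain groups are C_0 ≅ Z^9, C_1 ≅ Z^27, C_2 ≅ Z^18.

The boundary map ∂_1: C_1 → C_0 sends each edge [p,q] (with p < q) to q − p. For instance
  ∂[5,8] = [8] − [5].
This gives a 9×27 integer matrix of rank 8; reducing to Smith normal form yields diagonal entries (1,1,1,1,1,1,1,1).

Boundary ∂_2: C_2 → C_1 maps a triangle to the signed sum of its edges. For instance
  ∂[1,5,6] = [5,6] − [1,6] + [1,5],
  ∂[3,4,7] = [4,7] − [3,7] + [3,4].
The 27×18 boundary matrix has rank 17 and Smith normal form diag(1,1,1,1,1,1,1,1,1,1,1,1,1,1,1,1,1).

From H_k ≅ ker(∂_k) / im(∂_{k+1}) we obtain:

  H_0: rank C_0 − rank ∂_1 = 9 − 8 = 1, and the invariant factors of ∂_1 are all 1, so H_0 ≅ Z.
  H_1: rank ker ∂_1 − rank ∂_2 = (27 − 8) − 17 = 2, and the invariant factors of ∂_2 are all 1, so H_1 ≅ Z^2.
  H_2: rank ker ∂_2 − rank ∂_3 = (18 − 17) − 0 = 1, and there is no ∂_3, so H_2 ≅ Z.

As a check, the Euler characteristic is 9 − 27 + 18 = 0, which agrees with 1 − 2 + 1 = 0.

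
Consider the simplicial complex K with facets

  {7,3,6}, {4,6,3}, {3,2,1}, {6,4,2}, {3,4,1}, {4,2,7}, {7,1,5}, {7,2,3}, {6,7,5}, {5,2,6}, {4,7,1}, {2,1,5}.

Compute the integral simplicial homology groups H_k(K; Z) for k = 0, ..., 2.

K has 7 vertices, 18 edges, 12 triangles.
rank ∂_0 = 0, rank ∂_1 = 6 ⇒ b_0 = 7 − 0 − 6 = 1; all invariant factors of ∂_1 are 1 so no torsion. So H_0 ≅ Z.
rank ∂_1 = 6, rank ∂_2 = 12 ⇒ b_1 = 18 − 6 − 12 = 0; ∂_2 has invariant factor(s) [2] giving torsion. So H_1 ≅ Z/2.
rank ∂_2 = 12, rank ∂_3 = 0 ⇒ b_2 = 12 − 12 − 0 = 0. So H_2 ≅ 0.

H_0 ≅ Z,  H_1 ≅ Z/2,  H_2 = 0.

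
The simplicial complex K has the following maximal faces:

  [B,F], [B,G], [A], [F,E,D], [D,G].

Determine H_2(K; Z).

K has 6 vertices, 6 edges, 1 triangle.
rank ∂_2 = 1, rank ∂_3 = 0 ⇒ b_2 = 1 − 1 − 0 = 0. So H_2 ≅ 0.

H_2 ≅ 0.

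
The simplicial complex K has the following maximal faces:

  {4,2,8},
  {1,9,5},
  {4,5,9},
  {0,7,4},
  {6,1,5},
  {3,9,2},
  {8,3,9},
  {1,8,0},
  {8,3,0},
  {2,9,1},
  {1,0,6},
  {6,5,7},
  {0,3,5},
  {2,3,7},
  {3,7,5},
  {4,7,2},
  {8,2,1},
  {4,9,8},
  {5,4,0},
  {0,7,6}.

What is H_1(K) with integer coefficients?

Order the vertices as 0 < 1 < 2 < 3 < 4 < 5 < 6 < 7 < 8 < 9. Listing each simplex with vertices in this order, K has dimension 2 with simplices:

  0-simplices (10): [0], [1], [2], [3], [4], [5], [6], [7], [8], [9]
  1-simplices (30): (30 of them)
  2-simplices (20): (20 of them)

so the chain groups are C_0 ≅ Z^10, C_1 ≅ Z^30, C_2 ≅ Z^20.

Boundary ∂_1: C_1 → C_0 sends each edge [p,q] (with p < q) to q − p. For instance
  ∂[0,8] = [8] − [0].
The 10×30 boundary matrix has rank 9 and Smith normal form diag(1,1,1,1,1,1,1,1,1).

The boundary map ∂_2: C_2 → C_1 sends each 2-simplex [p,q,r] to [q,r] − [p,r] + [p,q]. For instance
  ∂[1,2,9] = [2,9] − [1,9] + [1,2],
  ∂[3,8,9] = [8,9] − [3,9] + [3,8].
The resulting 30×20 matrix has rank 20, and its Smith normal form has invariant factors (1,1,1,1,1,1,1,1,1,1,1,1,1,1,1,1,1,1,1,2).

From H_k ≅ ker(∂_k) / im(∂_{k+1}) we obtain:

  H_1: rank ker ∂_1 − rank ∂_2 = (30 − 9) − 20 = 1, and ∂_2 has invariant factor 2 > 1, so H_1 = Z × Z/2.

H_1 ≅ Z × Z/2.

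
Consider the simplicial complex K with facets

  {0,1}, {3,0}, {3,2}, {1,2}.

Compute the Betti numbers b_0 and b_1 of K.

b_0 = 1, b_1 = 1.

Take the total order 0 < 1 < 2 < 3 on the vertex set. Then K (dimension 1) consists of the simplices:

  0-simplices (4): [0], [1], [2], [3]
  1-simplices (4): [0,1], [0,3], [1,2], [2,3]

giving chain groups C_0 ≅ Z^4, C_1 ≅ Z^4.

The boundary map ∂_1: C_1 → C_0 is given by ∂[p,q] = [q] − [p]. For instance
  ∂[0,3] = [3] − [0].
The resulting 4×4 matrix has rank 3, and its Smith normal form has invariant factors (1,1,1).

Reading off H_k = ker ∂_k / im ∂_{k+1}:

  H_0: rank C_0 − rank ∂_1 = 4 − 3 = 1, and the invariant factors of ∂_1 are all 1, so H_0 = Z.
  H_1: rank ker ∂_1 − rank ∂_2 = (4 − 3) − 0 = 1, and there is no ∂_2, so H_1 = Z.

(K is a triangulation of the circle S^1.)

Hence the Betti numbers are b_0 = 1, b_1 = 1.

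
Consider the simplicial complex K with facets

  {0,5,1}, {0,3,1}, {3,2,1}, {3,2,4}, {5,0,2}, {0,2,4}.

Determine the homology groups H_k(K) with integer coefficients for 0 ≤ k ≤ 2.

Order the vertices as 0 < 1 < 2 < 3 < 4 < 5. Listing each simplex with vertices in this order, K has dimension 2 with simplices:

  0-simplices (6): [0], [1], [2], [3], [4], [5]
  1-simplices (12): [0,1], [0,2], [0,3], [0,4], [0,5], [1,2], [1,3], [1,5], [2,3], [2,4], [2,5], [3,4]
  2-simplices (6): [0,1,3], [0,1,5], [0,2,4], [0,2,5], [1,2,3], [2,3,4]

so the chain groups are C_0 ≅ Z^6, C_1 ≅ Z^12, C_2 ≅ Z^6.

Boundary ∂_1: C_1 → C_0 maps an edge to its endpoints' difference, ∂[p,q] = q − p. For instance
  ∂[2,4] = [4] − [2].
As a 6×12 matrix over Z this has rank 5, with invariant factors (1,1,1,1,1).

∂_2: C_2 → C_1 sends each 2-simplex [p,q,r] to [q,r] − [p,r] + [p,q]. For instance
  ∂[1,2,3] = [2,3] − [1,3] + [1,2],
  ∂[0,1,5] = [1,5] − [0,5] + [0,1].
This gives a 12×6 integer matrix of rank 6; reducing to Smith normal form yields diagonal entries (1,1,1,1,1,1).

Reading off H_k = ker ∂_k / im ∂_{k+1}:

  H_0: rank C_0 − rank ∂_1 = 6 − 5 = 1, and the invariant factors of ∂_1 are all 1, so H_0 ≅ Z.
  H_1: rank ker ∂_1 − rank ∂_2 = (12 − 5) − 6 = 1, and the invariant factors of ∂_2 are all 1, so H_1 ≅ Z.
  H_2: rank ker ∂_2 − rank ∂_3 = (6 − 6) − 0 = 0, and there is no ∂_3, so H_2 ≅ 0.

(K is a triangulation of the cylinder S^1 x I.)

H_0 ≅ Z,  H_1 ≅ Z,  H_2 = 0.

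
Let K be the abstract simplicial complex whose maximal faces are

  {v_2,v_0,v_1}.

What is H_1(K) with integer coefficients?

H_1 = 0.

K has 3 vertices, 3 edges, 1 triangle.
rank ∂_1 = 2, rank ∂_2 = 1 ⇒ b_1 = 3 − 2 − 1 = 0; all invariant factors of ∂_2 are 1 so no torsion. So H_1 = 0.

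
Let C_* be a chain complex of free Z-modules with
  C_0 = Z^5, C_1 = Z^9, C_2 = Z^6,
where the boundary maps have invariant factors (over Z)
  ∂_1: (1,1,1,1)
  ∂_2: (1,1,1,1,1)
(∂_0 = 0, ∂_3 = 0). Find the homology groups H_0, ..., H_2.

H_0 ≅ Z,  H_1 = 0,  H_2 ≅ Z.

H_0: b_0 = 5 − 0 − 4 = 1; torsion from ∂_1 factors > 1: none. So H_0 ≅ Z.
H_1: b_1 = 9 − 4 − 5 = 0; torsion from ∂_2 factors > 1: none. So H_1 ≅ 0.
H_2: b_2 = 6 − 5 − 0 = 1; torsion from ∂_3 factors > 1: none. So H_2 ≅ Z.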